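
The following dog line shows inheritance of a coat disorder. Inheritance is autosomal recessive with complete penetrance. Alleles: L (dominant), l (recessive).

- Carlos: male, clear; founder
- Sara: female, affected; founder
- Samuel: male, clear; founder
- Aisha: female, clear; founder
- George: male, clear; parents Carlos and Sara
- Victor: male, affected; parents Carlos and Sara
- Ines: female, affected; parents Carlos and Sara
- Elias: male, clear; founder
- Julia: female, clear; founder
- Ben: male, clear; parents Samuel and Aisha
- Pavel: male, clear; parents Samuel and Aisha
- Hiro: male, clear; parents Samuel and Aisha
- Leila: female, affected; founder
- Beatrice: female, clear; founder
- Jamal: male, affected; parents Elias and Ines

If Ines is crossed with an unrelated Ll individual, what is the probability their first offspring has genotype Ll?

1/2

Ines is affected, so Ines is ll.
The cross gives 1/2 Ll : 1/2 ll, so P(offspring has genotype Ll) = 1/2.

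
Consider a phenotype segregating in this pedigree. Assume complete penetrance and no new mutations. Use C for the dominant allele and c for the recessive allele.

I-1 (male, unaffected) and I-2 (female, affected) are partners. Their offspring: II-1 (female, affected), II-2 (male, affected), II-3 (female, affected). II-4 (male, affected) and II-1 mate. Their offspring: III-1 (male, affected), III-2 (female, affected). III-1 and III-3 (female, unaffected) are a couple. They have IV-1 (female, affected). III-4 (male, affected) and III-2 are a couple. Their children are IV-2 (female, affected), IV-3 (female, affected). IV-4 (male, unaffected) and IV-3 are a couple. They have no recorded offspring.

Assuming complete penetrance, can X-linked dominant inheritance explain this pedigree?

Yes

A consistent assignment under X-linked dominant exists: I-1 X^c Y, I-2 X^C X^C, II-1 X^C X^c, II-2 X^C Y, II-3 X^C X^c, II-4 X^C Y, III-1 X^C Y, III-2 X^C X^C, III-3 X^c X^c, III-4 X^C Y, IV-1 X^C X^c, IV-2 X^C X^C, IV-3 X^C X^C, IV-4 X^c Y.
In this assignment every recorded phenotype matches its genotype and every non-founder's genotype is obtainable from its parents' genotypes, so the pedigree is consistent.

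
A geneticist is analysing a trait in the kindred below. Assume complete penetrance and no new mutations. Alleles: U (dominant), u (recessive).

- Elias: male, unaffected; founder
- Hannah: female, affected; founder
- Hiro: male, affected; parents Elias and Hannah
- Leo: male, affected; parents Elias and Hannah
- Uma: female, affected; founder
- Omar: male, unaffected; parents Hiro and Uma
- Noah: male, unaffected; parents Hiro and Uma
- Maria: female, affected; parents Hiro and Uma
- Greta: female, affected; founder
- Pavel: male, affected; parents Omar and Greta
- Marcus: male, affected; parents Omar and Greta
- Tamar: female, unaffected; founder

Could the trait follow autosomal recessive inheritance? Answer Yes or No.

No

Under autosomal recessive, Omar (unaffected, male) cannot arise from Hiro (affected) × Uma (affected).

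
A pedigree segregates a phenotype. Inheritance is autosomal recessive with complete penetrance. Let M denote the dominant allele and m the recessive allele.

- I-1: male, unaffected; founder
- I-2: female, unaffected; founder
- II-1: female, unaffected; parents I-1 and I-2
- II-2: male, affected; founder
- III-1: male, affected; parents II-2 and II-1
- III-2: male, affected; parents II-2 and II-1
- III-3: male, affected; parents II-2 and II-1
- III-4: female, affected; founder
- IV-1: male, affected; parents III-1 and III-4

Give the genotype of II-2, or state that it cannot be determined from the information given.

mm

II-2 is affected, so II-2 is mm.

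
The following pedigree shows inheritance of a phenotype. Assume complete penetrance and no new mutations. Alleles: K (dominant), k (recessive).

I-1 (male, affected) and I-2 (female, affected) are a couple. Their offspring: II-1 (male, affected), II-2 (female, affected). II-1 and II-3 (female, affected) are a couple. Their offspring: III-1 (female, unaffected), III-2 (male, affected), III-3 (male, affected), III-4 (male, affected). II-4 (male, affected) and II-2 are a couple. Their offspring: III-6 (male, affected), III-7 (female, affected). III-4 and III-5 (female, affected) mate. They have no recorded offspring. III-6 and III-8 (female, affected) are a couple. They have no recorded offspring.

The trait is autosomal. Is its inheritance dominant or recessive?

II-1 and II-3 are both affected yet have an unaffected child III-1. Under a recessive model two affected parents are homozygous and every child would be affected, so the trait cannot be recessive.

dominant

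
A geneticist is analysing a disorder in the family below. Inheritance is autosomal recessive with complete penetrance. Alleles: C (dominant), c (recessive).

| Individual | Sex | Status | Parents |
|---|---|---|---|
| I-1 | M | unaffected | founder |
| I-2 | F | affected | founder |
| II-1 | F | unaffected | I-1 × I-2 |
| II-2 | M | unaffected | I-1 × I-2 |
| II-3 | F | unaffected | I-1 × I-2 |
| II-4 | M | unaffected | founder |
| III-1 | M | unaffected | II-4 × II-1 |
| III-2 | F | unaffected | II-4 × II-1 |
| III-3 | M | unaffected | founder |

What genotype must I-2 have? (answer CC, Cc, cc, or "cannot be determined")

cc

I-2 is affected, so I-2 is cc.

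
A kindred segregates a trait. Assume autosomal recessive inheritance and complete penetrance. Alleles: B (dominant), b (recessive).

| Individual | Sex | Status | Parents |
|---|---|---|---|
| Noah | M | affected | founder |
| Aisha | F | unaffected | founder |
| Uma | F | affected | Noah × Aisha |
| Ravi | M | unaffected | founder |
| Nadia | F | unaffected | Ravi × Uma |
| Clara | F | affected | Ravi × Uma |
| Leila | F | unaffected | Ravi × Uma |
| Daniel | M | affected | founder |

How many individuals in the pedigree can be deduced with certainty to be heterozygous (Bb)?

Obligate heterozygotes: Aisha is unaffected so carries B and passed b to Uma (bb), so Aisha is Bb; Ravi is unaffected so carries B and passed b to Clara (bb), so Ravi is Bb; Nadia is unaffected so carries B and received b from Uma (bb), so Nadia is Bb; Leila is unaffected so carries B and received b from Uma (bb), so Leila is Bb.
Every other individual is either homozygous by phenotype or has at least one consistent homozygous assignment, so the count is 4.

4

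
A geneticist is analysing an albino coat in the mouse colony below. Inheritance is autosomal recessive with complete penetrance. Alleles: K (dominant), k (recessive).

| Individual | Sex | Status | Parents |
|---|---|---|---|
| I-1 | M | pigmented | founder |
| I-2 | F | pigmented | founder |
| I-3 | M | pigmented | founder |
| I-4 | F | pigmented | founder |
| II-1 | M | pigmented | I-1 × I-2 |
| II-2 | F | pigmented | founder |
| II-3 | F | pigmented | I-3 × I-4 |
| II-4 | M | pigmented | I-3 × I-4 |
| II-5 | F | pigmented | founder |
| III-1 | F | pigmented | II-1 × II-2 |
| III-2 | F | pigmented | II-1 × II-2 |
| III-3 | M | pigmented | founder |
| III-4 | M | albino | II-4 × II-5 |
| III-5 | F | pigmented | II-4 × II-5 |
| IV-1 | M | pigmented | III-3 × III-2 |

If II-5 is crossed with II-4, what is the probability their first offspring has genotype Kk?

II-5 is pigmented so carries K and passed k to III-4 (kk), so II-5 is Kk.
II-4 is pigmented so carries K and passed k to III-4 (kk), so II-4 is Kk.
The cross gives 1/4 KK : 1/2 Kk : 1/4 kk, so P(offspring has genotype Kk) = 1/2.

1/2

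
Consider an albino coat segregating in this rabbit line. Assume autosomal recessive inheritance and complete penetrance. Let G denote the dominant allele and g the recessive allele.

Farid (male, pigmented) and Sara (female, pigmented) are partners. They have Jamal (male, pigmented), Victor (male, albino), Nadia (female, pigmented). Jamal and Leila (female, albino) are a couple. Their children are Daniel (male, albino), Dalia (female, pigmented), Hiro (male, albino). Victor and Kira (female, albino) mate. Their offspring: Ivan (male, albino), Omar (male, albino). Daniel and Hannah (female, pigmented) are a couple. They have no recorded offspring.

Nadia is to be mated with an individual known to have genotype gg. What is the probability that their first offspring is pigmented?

2/3

Farid is pigmented so carries G and passed g to Victor (gg), so Farid is Gg.
Sara is pigmented so carries G and passed g to Victor (gg), so Sara is Gg.
Nadia is a pigmented offspring of Farid (Gg) × Sara (Gg), whose cross gives 1/4 GG : 1/2 Gg : 1/4 gg; conditioning on being pigmented, Nadia is GG with probability 1/3, Gg with probability 2/3.
Summing over parental genotype combinations, P(offspring is pigmented) = 1/3·1 + 2/3·1/2 = 2/3.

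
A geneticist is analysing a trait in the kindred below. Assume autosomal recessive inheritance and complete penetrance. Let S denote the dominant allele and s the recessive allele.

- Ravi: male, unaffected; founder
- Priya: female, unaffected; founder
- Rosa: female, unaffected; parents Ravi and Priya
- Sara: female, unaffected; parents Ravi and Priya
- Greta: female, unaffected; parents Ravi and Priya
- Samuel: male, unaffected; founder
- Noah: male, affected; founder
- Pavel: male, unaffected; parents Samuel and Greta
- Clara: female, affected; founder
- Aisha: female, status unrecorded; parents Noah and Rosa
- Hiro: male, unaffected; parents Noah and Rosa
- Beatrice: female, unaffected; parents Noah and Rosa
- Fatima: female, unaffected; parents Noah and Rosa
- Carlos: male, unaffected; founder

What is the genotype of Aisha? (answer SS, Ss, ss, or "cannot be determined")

cannot be determined

Aisha's phenotype is unrecorded, and no parent or child forces a single allele at both positions; consistent genotype assignments exist with Aisha as Ss or ss.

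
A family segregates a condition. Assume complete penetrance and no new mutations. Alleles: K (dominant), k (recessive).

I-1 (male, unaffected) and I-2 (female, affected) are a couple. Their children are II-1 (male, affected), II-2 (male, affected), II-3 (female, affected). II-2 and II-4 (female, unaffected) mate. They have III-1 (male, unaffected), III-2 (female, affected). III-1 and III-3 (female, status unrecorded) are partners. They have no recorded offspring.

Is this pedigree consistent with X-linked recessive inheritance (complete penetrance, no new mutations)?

Under X-linked recessive, II-3 (affected, female) cannot arise from I-1 (unaffected) × I-2 (affected).

No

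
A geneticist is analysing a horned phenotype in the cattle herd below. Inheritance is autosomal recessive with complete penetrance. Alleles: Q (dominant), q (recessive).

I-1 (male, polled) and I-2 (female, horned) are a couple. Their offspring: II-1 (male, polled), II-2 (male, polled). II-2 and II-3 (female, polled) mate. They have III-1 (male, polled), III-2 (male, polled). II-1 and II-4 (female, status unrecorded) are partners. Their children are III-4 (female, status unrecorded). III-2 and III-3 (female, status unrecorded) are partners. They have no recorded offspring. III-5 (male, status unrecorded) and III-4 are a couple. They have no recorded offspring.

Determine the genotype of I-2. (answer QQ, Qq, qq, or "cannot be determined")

qq

I-2 is horned, so I-2 is qq.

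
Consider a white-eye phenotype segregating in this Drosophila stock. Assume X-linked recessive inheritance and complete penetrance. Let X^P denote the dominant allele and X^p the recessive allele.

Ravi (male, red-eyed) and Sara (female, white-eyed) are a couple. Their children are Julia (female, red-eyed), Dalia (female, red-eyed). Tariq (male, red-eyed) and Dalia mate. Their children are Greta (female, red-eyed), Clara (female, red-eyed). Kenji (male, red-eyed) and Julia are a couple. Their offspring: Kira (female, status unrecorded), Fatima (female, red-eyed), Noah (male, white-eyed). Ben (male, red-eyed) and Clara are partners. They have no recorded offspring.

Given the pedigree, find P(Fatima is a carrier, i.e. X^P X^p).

1/2

Kenji is red-eyed, so Kenji is X^P Y.
Julia is red-eyed so carries P and received p from Sara (X^p X^p), so Julia is X^P X^p.
Their cross gives offspring ratios 1/2 X^P X^P : 1/2 X^P X^p. Conditioning on Fatima being red-eyed, P(X^P X^p) = 1/2 / 1 = 1/2.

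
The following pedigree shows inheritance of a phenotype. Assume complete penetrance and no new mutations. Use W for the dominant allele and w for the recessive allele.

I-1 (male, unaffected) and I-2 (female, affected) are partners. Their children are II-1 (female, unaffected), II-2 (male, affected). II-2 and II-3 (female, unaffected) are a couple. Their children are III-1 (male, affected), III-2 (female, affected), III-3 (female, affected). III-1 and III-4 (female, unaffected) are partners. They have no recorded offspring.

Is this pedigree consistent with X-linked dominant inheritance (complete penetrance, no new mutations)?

Under X-linked dominant, III-1 (affected, male) cannot arise from II-2 (affected) × II-3 (unaffected).

No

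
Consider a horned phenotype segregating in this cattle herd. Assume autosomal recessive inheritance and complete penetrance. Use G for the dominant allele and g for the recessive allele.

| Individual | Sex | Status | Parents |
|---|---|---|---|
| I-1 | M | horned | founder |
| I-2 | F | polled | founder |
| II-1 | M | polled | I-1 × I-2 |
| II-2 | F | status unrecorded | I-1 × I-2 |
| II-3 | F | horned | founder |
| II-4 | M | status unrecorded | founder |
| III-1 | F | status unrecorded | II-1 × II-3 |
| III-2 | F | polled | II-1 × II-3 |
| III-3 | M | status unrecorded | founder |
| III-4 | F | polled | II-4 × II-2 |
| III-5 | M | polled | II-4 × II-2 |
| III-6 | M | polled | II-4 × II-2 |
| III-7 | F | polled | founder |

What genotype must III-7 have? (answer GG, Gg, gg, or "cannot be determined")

III-7's phenotype allows GG or Gg, and no parent or child forces a single allele at both positions; consistent genotype assignments exist with III-7 as GG or Gg.

cannot be determined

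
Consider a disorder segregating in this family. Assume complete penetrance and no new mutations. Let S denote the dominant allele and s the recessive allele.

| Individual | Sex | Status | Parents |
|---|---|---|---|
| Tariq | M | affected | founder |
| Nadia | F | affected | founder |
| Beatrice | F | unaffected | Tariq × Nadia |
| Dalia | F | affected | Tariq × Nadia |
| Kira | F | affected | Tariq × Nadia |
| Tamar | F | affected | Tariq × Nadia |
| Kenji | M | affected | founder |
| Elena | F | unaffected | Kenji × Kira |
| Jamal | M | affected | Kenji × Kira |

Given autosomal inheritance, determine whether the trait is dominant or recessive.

Tariq and Nadia are both affected yet have an unaffected child Beatrice. Under a recessive model two affected parents are homozygous and every child would be affected, so the trait cannot be recessive.

dominant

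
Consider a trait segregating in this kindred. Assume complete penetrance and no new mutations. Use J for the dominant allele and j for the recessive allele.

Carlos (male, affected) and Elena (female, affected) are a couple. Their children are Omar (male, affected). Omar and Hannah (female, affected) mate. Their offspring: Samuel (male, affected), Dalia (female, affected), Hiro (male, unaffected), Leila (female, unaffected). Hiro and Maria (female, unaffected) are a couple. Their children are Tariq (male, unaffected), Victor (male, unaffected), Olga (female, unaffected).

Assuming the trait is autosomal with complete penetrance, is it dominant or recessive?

dominant

Omar and Hannah are both affected yet have an unaffected child Hiro. Under a recessive model two affected parents are homozygous and every child would be affected, so the trait cannot be recessive.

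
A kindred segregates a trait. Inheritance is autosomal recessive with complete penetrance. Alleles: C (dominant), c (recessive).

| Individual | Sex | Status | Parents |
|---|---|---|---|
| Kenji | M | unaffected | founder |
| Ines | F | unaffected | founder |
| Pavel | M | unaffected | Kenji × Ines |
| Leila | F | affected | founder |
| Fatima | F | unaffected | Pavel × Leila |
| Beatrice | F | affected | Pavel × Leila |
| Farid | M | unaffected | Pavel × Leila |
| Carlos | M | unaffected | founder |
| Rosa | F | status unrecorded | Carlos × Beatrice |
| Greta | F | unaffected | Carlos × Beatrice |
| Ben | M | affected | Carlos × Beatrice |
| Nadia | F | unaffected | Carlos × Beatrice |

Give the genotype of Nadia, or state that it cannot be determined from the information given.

From phenotype alone, Nadia is CC or Cc.
Nadia is unaffected so carries C and received c from Beatrice (cc), so Nadia is Cc.

Cc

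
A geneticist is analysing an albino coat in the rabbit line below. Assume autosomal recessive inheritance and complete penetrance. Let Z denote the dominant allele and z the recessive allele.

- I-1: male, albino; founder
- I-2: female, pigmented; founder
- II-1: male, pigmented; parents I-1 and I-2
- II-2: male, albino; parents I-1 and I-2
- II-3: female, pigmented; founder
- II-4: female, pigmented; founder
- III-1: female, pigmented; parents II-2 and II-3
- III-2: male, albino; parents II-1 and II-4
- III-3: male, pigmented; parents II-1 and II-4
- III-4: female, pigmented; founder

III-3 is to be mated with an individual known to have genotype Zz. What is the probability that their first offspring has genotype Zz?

1/2

II-1 is pigmented so carries Z and received z from I-1 (zz), so II-1 is Zz.
II-4 is pigmented so carries Z and passed z to III-2 (zz), so II-4 is Zz.
III-3 is a pigmented offspring of II-1 (Zz) × II-4 (Zz), whose cross gives 1/4 ZZ : 1/2 Zz : 1/4 zz; conditioning on being pigmented, III-3 is ZZ with probability 1/3, Zz with probability 2/3.
Summing over parental genotype combinations, P(offspring has genotype Zz) = 1/3·1/2 + 2/3·1/2 = 1/2.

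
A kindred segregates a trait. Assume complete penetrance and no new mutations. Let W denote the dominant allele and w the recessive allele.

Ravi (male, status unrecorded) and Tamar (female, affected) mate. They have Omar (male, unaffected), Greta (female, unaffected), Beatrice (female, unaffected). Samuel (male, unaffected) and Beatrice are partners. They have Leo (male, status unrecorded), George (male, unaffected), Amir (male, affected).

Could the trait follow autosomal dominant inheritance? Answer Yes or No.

No

Under autosomal dominant, Amir (affected, male) cannot arise from Samuel (unaffected) × Beatrice (unaffected).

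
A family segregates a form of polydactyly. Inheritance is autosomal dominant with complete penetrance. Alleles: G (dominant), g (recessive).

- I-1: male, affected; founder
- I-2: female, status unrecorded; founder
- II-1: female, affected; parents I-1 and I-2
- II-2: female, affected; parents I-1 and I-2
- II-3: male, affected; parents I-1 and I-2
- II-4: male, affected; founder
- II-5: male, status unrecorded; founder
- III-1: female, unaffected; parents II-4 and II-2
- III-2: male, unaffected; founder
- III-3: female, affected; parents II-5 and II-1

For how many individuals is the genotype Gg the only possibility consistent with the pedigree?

Obligate heterozygotes: II-2 is affected so carries G and passed g to III-1 (gg), so II-2 is Gg; II-4 is affected so carries G and passed g to III-1 (gg), so II-4 is Gg.
Every other individual is either homozygous by phenotype or has at least one consistent homozygous assignment, so the count is 2.

2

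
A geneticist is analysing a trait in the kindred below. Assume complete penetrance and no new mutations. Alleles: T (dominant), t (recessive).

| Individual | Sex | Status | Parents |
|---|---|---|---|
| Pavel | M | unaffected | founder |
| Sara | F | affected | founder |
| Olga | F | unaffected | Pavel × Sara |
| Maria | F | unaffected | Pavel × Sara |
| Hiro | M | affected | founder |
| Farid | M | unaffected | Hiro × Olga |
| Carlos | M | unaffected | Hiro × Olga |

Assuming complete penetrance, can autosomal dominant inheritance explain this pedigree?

A consistent assignment under autosomal dominant exists: Pavel tt, Sara Tt, Olga tt, Maria tt, Hiro Tt, Farid tt, Carlos tt.
In this assignment every recorded phenotype matches its genotype and every non-founder's genotype is obtainable from its parents' genotypes, so the pedigree is consistent.

Yes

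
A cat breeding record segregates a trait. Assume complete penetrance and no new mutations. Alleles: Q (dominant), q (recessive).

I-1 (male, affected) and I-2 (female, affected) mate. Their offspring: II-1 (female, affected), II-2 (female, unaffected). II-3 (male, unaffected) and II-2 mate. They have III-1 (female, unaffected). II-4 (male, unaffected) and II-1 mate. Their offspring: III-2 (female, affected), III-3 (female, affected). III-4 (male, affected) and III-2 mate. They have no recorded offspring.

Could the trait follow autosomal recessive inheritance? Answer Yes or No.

No

Under autosomal recessive, II-2 (unaffected, female) cannot arise from I-1 (affected) × I-2 (affected).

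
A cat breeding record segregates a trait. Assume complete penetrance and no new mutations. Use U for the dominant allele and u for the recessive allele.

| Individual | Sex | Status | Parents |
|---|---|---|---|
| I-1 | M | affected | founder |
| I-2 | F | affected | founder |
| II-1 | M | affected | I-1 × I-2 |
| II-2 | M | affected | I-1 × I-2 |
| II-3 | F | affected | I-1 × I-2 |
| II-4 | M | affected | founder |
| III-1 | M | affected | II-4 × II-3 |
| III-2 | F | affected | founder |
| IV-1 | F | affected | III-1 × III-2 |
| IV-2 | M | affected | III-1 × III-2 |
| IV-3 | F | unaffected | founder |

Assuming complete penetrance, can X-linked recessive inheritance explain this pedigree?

A consistent assignment under X-linked recessive exists: I-1 X^u Y, I-2 X^u X^u, II-1 X^u Y, II-2 X^u Y, II-3 X^u X^u, II-4 X^u Y, III-1 X^u Y, III-2 X^u X^u, IV-1 X^u X^u, IV-2 X^u Y, IV-3 X^U X^U.
In this assignment every recorded phenotype matches its genotype and every non-founder's genotype is obtainable from its parents' genotypes, so the pedigree is consistent.

Yes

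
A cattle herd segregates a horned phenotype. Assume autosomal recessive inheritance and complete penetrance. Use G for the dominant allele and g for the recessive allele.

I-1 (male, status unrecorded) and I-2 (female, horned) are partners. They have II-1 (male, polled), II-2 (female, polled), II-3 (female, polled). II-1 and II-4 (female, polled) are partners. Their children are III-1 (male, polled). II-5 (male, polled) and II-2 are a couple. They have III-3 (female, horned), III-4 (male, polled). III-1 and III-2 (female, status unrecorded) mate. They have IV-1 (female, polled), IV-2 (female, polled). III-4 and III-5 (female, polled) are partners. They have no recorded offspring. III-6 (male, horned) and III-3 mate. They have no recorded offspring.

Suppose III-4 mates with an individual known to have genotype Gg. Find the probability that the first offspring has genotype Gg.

II-5 is polled so carries G and passed g to III-3 (gg), so II-5 is Gg.
II-2 is polled so carries G and received g from I-2 (gg), so II-2 is Gg.
III-4 is a polled offspring of II-5 (Gg) × II-2 (Gg), whose cross gives 1/4 GG : 1/2 Gg : 1/4 gg; conditioning on being polled, III-4 is GG with probability 1/3, Gg with probability 2/3.
Summing over parental genotype combinations, P(offspring has genotype Gg) = 1/3·1/2 + 2/3·1/2 = 1/2.

1/2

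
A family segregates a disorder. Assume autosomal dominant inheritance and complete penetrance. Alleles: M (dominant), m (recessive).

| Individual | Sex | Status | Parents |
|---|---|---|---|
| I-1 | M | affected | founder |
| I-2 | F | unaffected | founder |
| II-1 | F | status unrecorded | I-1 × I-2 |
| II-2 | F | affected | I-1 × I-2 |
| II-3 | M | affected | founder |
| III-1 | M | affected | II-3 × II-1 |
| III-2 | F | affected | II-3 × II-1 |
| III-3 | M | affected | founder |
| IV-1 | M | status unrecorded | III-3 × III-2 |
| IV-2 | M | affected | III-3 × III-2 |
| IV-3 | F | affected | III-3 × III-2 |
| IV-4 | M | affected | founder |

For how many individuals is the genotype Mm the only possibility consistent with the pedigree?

1

Obligate heterozygotes: II-2 is affected so carries M and received m from I-2 (mm), so II-2 is Mm.
Every other individual is either homozygous by phenotype or has at least one consistent homozygous assignment, so the count is 1.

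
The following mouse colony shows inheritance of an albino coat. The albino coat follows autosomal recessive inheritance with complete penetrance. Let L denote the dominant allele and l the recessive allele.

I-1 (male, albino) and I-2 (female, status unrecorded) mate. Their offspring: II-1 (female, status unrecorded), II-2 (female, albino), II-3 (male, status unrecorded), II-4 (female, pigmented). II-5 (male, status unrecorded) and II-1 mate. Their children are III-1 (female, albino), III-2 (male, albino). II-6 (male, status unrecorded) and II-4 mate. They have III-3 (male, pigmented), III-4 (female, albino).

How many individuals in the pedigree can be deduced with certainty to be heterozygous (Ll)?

Obligate heterozygotes: I-2 passed L to II-4 (Ll, whose l came from I-1) and passed l to II-2 (ll), so I-2 is Ll; II-4 is pigmented so carries L and received l from I-1 (ll), so II-4 is Ll.
Every other individual is either homozygous by phenotype or has at least one consistent homozygous assignment, so the count is 2.

2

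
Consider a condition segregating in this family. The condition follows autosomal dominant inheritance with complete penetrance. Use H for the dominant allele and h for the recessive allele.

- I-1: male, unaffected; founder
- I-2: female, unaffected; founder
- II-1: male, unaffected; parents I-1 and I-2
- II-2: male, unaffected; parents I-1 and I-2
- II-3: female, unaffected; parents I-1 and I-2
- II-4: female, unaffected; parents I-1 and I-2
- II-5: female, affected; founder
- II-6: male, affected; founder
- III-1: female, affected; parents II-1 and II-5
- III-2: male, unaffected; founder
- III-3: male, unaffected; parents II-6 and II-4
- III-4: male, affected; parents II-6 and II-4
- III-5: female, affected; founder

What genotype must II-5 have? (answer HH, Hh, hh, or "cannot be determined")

II-5's phenotype allows HH or Hh, and no parent or child forces a single allele at both positions; consistent genotype assignments exist with II-5 as HH or Hh.

cannot be determined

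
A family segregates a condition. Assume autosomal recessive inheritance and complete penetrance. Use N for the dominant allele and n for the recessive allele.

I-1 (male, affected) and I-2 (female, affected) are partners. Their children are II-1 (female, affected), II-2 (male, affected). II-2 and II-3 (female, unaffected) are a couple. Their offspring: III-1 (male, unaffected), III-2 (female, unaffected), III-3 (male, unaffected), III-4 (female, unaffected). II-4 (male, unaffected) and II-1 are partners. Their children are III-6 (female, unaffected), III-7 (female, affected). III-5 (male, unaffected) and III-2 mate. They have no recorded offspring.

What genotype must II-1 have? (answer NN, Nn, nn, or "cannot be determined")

II-1 is affected, so II-1 is nn.

nn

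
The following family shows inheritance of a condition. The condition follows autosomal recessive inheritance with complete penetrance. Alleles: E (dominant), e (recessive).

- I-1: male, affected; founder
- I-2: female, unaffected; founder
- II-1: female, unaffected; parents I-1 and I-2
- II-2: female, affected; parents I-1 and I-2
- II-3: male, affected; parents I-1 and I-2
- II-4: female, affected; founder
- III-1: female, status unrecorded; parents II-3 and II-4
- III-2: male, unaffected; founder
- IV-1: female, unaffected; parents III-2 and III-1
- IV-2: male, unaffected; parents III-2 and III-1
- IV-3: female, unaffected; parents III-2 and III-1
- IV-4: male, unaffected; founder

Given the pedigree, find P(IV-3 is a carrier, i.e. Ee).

1

IV-3 is unaffected so carries E and received e from III-1 (ee), so IV-3 is Ee, giving P(Ee) = 1.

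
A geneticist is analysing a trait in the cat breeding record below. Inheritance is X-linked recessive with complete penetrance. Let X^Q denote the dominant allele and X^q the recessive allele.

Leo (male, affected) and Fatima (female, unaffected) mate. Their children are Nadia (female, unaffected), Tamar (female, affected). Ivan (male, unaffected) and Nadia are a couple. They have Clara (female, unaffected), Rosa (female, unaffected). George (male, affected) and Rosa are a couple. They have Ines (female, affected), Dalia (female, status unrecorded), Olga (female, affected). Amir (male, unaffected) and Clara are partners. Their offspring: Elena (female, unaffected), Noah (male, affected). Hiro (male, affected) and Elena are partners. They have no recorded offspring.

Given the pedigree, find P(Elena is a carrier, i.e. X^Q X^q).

Amir is unaffected, so Amir is X^Q Y.
Clara is unaffected so carries Q and passed q to Noah (X^q Y), so Clara is X^Q X^q.
Their cross gives offspring ratios 1/2 X^Q X^Q : 1/2 X^Q X^q. Conditioning on Elena being unaffected, P(X^Q X^q) = 1/2 / 1 = 1/2.

1/2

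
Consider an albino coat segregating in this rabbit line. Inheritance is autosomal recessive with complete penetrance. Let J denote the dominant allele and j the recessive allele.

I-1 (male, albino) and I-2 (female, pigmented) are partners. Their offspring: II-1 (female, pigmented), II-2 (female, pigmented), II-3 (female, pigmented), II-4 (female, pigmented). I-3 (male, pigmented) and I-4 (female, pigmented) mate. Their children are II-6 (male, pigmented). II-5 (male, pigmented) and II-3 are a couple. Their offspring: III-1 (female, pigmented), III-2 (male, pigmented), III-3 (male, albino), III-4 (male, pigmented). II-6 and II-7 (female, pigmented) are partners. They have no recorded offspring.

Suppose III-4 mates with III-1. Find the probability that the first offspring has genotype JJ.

4/9

II-5 is pigmented so carries J and passed j to III-3 (jj), so II-5 is Jj.
II-3 is pigmented so carries J and received j from I-1 (jj), so II-3 is Jj.
III-4 is a pigmented offspring of II-5 (Jj) × II-3 (Jj), whose cross gives 1/4 JJ : 1/2 Jj : 1/4 jj; conditioning on being pigmented, III-4 is JJ with probability 1/3, Jj with probability 2/3.
III-1 is a pigmented offspring of II-5 (Jj) × II-3 (Jj), whose cross gives 1/4 JJ : 1/2 Jj : 1/4 jj; conditioning on being pigmented, III-1 is JJ with probability 1/3, Jj with probability 2/3.
Summing over parental genotype combinations, P(offspring has genotype JJ) = 1/9·1 + 2/9·1/2 + 2/9·1/2 + 4/9·1/4 = 4/9.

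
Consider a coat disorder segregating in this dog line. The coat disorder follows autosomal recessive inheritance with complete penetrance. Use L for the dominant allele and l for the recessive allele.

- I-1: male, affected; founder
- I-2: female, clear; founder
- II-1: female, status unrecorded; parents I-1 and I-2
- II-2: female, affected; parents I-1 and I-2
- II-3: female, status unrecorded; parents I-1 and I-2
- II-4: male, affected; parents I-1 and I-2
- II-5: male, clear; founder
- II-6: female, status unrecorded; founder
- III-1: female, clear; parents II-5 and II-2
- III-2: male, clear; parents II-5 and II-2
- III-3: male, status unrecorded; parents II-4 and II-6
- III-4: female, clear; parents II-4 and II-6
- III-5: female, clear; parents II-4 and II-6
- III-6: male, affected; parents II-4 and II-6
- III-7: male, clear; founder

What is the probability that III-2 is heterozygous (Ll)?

1

III-2 is clear so carries L and received l from II-2 (ll), so III-2 is Ll, giving P(Ll) = 1.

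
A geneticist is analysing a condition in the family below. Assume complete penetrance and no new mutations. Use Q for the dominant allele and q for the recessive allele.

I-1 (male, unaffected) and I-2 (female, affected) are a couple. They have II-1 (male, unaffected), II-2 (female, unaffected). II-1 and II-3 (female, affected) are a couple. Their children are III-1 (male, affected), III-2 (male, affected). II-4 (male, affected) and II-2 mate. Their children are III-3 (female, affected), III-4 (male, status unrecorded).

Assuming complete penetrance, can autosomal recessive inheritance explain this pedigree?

A consistent assignment under autosomal recessive exists: I-1 QQ, I-2 qq, II-1 Qq, II-2 Qq, II-3 qq, II-4 qq, III-1 qq, III-2 qq, III-3 qq, III-4 Qq.
In this assignment every recorded phenotype matches its genotype and every non-founder's genotype is obtainable from its parents' genotypes, so the pedigree is consistent.

Yes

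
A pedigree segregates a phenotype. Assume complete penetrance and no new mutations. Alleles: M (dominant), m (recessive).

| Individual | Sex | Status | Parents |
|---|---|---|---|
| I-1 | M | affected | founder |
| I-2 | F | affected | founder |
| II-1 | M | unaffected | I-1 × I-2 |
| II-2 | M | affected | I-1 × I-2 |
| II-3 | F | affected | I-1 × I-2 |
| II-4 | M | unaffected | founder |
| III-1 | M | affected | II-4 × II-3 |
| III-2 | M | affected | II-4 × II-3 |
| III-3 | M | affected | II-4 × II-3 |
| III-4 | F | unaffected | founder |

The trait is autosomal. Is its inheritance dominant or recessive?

dominant

I-1 and I-2 are both affected yet have an unaffected child II-1. Under a recessive model two affected parents are homozygous and every child would be affected, so the trait cannot be recessive.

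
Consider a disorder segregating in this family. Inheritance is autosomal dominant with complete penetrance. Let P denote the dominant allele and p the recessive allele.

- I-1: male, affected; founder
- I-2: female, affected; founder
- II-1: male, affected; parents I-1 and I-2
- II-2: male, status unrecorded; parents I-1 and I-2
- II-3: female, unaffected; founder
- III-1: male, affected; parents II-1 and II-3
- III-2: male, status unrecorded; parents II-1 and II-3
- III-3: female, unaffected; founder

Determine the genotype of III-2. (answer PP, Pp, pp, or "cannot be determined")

cannot be determined

III-2's phenotype is unrecorded, and no parent or child forces a single allele at both positions; consistent genotype assignments exist with III-2 as Pp or pp.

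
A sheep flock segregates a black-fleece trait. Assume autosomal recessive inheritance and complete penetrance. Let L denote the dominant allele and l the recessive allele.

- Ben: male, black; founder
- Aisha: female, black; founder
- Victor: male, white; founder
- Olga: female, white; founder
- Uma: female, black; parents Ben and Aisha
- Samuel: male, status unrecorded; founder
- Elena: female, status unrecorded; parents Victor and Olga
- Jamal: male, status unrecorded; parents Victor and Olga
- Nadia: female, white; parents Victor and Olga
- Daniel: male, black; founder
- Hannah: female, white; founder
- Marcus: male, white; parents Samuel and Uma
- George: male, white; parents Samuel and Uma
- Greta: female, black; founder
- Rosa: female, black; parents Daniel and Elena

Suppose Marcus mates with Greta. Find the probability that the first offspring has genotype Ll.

1/2

Marcus is white so carries L and received l from Uma (ll), so Marcus is Ll.
Greta is black, so Greta is ll.
The cross gives 1/2 Ll : 1/2 ll, so P(offspring has genotype Ll) = 1/2.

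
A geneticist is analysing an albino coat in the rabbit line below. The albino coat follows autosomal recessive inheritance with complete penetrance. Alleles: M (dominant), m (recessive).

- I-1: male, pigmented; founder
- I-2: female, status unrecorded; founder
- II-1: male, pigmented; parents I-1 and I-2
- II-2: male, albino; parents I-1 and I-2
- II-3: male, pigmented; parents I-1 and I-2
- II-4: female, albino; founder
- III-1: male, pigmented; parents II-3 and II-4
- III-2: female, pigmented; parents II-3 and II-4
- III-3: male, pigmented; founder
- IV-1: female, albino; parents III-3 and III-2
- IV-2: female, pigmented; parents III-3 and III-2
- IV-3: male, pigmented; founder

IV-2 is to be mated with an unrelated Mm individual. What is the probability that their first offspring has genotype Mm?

1/2

III-3 is pigmented so carries M and passed m to IV-1 (mm), so III-3 is Mm.
III-2 is pigmented so carries M and received m from II-4 (mm), so III-2 is Mm.
IV-2 is a pigmented offspring of III-3 (Mm) × III-2 (Mm), whose cross gives 1/4 MM : 1/2 Mm : 1/4 mm; conditioning on being pigmented, IV-2 is MM with probability 1/3, Mm with probability 2/3.
Summing over parental genotype combinations, P(offspring has genotype Mm) = 1/3·1/2 + 2/3·1/2 = 1/2.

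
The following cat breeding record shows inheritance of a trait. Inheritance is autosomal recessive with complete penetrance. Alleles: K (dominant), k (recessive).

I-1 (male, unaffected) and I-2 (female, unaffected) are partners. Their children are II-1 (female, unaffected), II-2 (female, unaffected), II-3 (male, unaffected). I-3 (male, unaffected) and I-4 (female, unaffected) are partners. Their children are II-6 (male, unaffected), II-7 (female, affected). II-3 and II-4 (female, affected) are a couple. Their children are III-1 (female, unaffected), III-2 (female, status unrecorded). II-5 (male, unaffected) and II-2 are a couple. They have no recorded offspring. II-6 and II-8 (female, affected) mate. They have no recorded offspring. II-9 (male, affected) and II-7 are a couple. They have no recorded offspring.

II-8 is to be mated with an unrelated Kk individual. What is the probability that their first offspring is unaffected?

1/2

II-8 is affected, so II-8 is kk.
The cross gives 1/2 Kk : 1/2 kk, so P(offspring is unaffected) = 1/2.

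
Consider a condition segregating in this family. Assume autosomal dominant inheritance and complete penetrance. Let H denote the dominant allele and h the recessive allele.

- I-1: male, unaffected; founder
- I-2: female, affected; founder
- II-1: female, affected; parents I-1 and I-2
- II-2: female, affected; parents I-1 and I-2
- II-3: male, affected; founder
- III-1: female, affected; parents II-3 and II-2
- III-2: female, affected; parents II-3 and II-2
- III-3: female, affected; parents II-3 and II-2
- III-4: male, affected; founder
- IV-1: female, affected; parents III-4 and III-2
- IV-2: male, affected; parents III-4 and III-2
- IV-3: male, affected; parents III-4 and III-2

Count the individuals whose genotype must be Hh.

2

Obligate heterozygotes: II-1 is affected so carries H and received h from I-1 (hh), so II-1 is Hh; II-2 is affected so carries H and received h from I-1 (hh), so II-2 is Hh.
Every other individual is either homozygous by phenotype or has at least one consistent homozygous assignment, so the count is 2.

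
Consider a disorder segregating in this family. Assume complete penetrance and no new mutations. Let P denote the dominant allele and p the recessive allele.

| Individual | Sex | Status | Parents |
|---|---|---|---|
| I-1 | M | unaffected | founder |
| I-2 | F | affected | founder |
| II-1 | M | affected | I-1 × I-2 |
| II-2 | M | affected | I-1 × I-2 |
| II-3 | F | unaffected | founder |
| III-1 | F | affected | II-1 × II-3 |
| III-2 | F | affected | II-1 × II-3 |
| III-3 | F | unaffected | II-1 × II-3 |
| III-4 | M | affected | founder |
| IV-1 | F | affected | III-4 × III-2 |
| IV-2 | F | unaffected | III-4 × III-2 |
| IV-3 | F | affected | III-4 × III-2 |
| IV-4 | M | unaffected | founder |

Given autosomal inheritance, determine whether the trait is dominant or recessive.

III-4 and III-2 are both affected yet have an unaffected child IV-2. Under a recessive model two affected parents are homozygous and every child would be affected, so the trait cannot be recessive.

dominant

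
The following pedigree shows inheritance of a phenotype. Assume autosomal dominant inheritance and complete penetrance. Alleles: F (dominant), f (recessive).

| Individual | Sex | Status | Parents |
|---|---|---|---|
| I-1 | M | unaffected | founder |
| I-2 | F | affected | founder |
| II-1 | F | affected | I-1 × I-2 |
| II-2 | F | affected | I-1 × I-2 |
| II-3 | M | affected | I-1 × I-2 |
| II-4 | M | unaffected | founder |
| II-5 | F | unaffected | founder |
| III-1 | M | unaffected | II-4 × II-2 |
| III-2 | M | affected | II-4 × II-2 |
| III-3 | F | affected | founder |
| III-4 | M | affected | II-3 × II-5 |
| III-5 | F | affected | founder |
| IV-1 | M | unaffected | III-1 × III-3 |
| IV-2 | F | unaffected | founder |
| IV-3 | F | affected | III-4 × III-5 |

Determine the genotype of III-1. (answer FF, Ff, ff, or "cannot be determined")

ff

III-1 is unaffected, so III-1 is ff.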